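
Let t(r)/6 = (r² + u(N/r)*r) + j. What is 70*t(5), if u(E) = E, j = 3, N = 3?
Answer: 13020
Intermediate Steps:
t(r) = 36 + 6*r² (t(r) = 6*((r² + (3/r)*r) + 3) = 6*((r² + 3) + 3) = 6*((3 + r²) + 3) = 6*(6 + r²) = 36 + 6*r²)
70*t(5) = 70*(36 + 6*5²) = 70*(36 + 6*25) = 70*(36 + 150) = 70*186 = 13020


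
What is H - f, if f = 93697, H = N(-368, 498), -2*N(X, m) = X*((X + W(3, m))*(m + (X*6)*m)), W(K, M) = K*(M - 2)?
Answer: -226499736577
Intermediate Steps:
W(K, M) = K*(-2 + M)
N(X, m) = -X*(m + 6*X*m)*(-6 + X + 3*m)/2 (N(X, m) = -X*(X + 3*(-2 + m))*(m + (X*6)*m)/2 = -X*(X + (-6 + 3*m))*(m + (6*X)*m)/2 = -X*(-6 + X + 3*m)*(m + 6*X*m)/2 = -X*(m + 6*X*m)*(-6 + X + 3*m)/2)
H = -226499642880 (H = (½)*(-368)*498*(6 - 6*(-368)² - 3*498 + 35*(-368) - 18*(-368)*498) = (½)*(-368)*498*(6 - 6*135424 - 1494 - 12880 + 3298752) = (½)*(-368)*498*(6 - 812544 - 1494 - 12880 + 3298752) = (½)*(-368)*498*2471840 = -226499642880)
H - f = -226499642880 - 1*93697 = -226499642880 - 93697 = -226499736577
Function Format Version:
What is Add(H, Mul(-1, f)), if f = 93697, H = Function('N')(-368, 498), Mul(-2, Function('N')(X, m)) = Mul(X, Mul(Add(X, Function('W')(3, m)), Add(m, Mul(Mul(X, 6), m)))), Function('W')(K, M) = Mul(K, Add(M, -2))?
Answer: -226499736577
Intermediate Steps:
Function('W')(K, M) = Mul(K, Add(-2, M))
Function('N')(X, m) = Mul(Rational(-1, 2), X, Add(m, Mul(6, X, m)), Add(-6, X, Mul(3, m))) (Function('N')(X, m) = Mul(Rational(-1, 2), Mul(X, Mul(Add(X, Mul(3, Add(-2, m))), Add(m, Mul(Mul(X, 6), m))))) = Mul(Rational(-1, 2), Mul(X, Mul(Add(X, Add(-6, Mul(3, m))), Add(m, Mul(Mul(6, X), m))))) = Mul(Rational(-1, 2), Mul(X, Mul(Add(-6, X, Mul(3, m)), Add(m, Mul(6, X, m))))) = Mul(Rational(-1, 2), Mul(X, Mul(Add(m, Mul(6, X, m)), Add(-6, X, Mul(3, m))))) = Mul(Rational(-1, 2), Mul(X, Add(m, Mul(6, X, m)), Add(-6, X, Mul(3, m)))) = Mul(Rational(-1, 2), X, Add(m, Mul(6, X, m)), Add(-6, X, Mul(3, m))))
H = -226499642880 (H = Mul(Rational(1, 2), -368, 498, Add(6, Mul(-6, Pow(-368, 2)), Mul(-3, 498), Mul(35, -368), Mul(-18, -368, 498))) = Mul(Rational(1, 2), -368, 498, Add(6, Mul(-6, 135424), -1494, -12880, 3298752)) = Mul(Rational(1, 2), -368, 498, Add(6, -812544, -1494, -12880, 3298752)) = Mul(Rational(1, 2), -368, 498, 2471840) = -226499642880)
Add(H, Mul(-1, f)) = Add(-226499642880, Mul(-1, 93697)) = Add(-226499642880, -93697) = -226499736577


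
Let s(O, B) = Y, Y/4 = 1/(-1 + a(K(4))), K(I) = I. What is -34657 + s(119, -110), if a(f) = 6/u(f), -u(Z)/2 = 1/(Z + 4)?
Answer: -866429/25 ≈ -34657.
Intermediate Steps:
u(Z) = -2/(4 + Z) (u(Z) = -2/(Z + 4) = -2/(4 + Z))
a(f) = -12 - 3*f (a(f) = 6/((-2/(4 + f))) = 6*(-2 - f/2) = -12 - 3*f)
Y = -4/25 (Y = 4/(-1 + (-12 - 3*4)) = 4/(-1 + (-12 - 12)) = 4/(-1 - 24) = 4/(-25) = 4*(-1/25) = -4/25 ≈ -0.16000)
s(O, B) = -4/25
-34657 + s(119, -110) = -34657 - 4/25 = -866429/25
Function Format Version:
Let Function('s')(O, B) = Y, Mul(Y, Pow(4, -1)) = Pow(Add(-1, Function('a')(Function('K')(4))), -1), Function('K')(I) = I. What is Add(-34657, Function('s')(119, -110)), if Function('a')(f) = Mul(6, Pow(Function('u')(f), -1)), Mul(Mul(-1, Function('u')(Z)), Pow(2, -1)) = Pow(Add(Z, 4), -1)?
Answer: Rational(-866429, 25) ≈ -34657.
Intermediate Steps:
Function('u')(Z) = Mul(-2, Pow(Add(4, Z), -1)) (Function('u')(Z) = Mul(-2, Pow(Add(Z, 4), -1)) = Mul(-2, Pow(Add(4, Z), -1)))
Function('a')(f) = Add(-12, Mul(-3, f)) (Function('a')(f) = Mul(6, Pow(Mul(-2, Pow(Add(4, f), -1)), -1)) = Mul(6, Add(-2, Mul(Rational(-1, 2), f))) = Add(-12, Mul(-3, f)))
Y = Rational(-4, 25) (Y = Mul(4, Pow(Add(-1, Add(-12, Mul(-3, 4))), -1)) = Mul(4, Pow(Add(-1, Add(-12, -12)), -1)) = Mul(4, Pow(Add(-1, -24), -1)) = Mul(4, Pow(-25, -1)) = Mul(4, Rational(-1, 25)) = Rational(-4, 25) ≈ -0.16000)
Function('s')(O, B) = Rational(-4, 25)
Add(-34657, Function('s')(119, -110)) = Add(-34657, Rational(-4, 25)) = Rational(-866429, 25)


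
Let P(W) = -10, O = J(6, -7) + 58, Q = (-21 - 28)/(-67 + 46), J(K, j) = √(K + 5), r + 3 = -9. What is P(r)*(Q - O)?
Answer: 1670/3 + 10*√11 ≈ 589.83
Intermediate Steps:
r = -12 (r = -3 - 9 = -12)
J(K, j) = √(5 + K)
Q = 7/3 (Q = -49/(-21) = -49*(-1/21) = 7/3 ≈ 2.3333)
O = 58 + √11 (O = √(5 + 6) + 58 = √11 + 58 = 58 + √11 ≈ 61.317)
P(r)*(Q - O) = -10*(7/3 - (58 + √11)) = -10*(7/3 + (-58 - √11)) = -10*(-167/3 - √11) = 1670/3 + 10*√11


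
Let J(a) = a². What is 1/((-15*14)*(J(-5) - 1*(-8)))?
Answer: -1/6930 ≈ -0.00014430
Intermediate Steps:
1/((-15*14)*(J(-5) - 1*(-8))) = 1/((-15*14)*((-5)² - 1*(-8))) = 1/(-210*(25 + 8)) = 1/(-210*33) = 1/(-6930) = -1/6930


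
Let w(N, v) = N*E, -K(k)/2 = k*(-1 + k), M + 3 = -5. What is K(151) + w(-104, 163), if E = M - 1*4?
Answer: -44052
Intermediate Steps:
M = -8 (M = -3 - 5 = -8)
K(k) = -2*k*(-1 + k)
E = -12 (E = -8 - 1*4 = -8 - 4 = -12)
w(N, v) = -12*N (w(N, v) = N*(-12) = -12*N)
K(151) + w(-104, 163) = 2*151*(1 - 1*151) - 12*(-104) = 2*151*(1 - 151) + 1248 = 2*151*(-150) + 1248 = -45300 + 1248 = -44052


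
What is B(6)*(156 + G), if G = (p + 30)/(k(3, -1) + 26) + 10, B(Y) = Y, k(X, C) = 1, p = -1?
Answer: 9022/9 ≈ 1002.4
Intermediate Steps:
G = 299/27 (G = (-1 + 30)/(1 + 26) + 10 = 29/27 + 10 = 299/27 ≈ 11.074)
B(6)*(156 + G) = 6*(156 + 299/27) = 6*(4511/27) = 9022/9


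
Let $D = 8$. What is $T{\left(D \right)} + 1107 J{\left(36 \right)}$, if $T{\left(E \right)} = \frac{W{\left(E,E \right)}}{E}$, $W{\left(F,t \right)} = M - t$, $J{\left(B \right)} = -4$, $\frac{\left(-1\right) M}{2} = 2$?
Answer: $- \frac{8859}{2} \approx -4429.5$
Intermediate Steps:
$M = -4$ ($M = \left(-2\right) 2 = -4$)
$W{\left(F,t \right)} = -4 - t$
$T{\left(E \right)} = \frac{-4 - E}{E}$
$T{\left(D \right)} + 1107 J{\left(36 \right)} = \frac{-4 - 8}{8} + 1107 \left(-4\right) = \frac{-4 - 8}{8} - 4428 = \frac{1}{8} \left(-12\right) - 4428 = - \frac{3}{2} - 4428 = - \frac{8859}{2}$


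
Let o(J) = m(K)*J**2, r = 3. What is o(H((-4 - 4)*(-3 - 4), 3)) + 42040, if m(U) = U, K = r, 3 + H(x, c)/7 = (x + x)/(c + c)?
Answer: 234361/3 ≈ 78120.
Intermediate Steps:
H(x, c) = -21 + 7*x/c (H(x, c) = -21 + 7*((x + x)/(c + c)) = -21 + 7*((2*x)/((2*c))) = -21 + 7*((2*x)*(1/(2*c))) = -21 + 7*(x/c) = -21 + 7*x/c)
K = 3
o(J) = 3*J**2
o(H((-4 - 4)*(-3 - 4), 3)) + 42040 = 3*(-21 + 7*((-4 - 4)*(-3 - 4))/3)**2 + 42040 = 3*(-21 + 7*(-8*(-7))*(1/3))**2 + 42040 = 3*(-21 + 7*56*(1/3))**2 + 42040 = 3*(-21 + 392/3)**2 + 42040 = 3*(329/3)**2 + 42040 = 3*(108241/9) + 42040 = 108241/3 + 42040 = 234361/3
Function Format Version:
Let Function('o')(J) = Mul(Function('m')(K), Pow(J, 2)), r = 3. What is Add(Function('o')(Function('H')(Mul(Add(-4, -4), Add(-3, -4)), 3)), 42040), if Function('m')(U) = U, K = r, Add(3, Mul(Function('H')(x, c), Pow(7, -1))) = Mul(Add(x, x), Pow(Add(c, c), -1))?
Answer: Rational(234361, 3) ≈ 78120.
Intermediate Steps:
Function('H')(x, c) = Add(-21, Mul(7, x, Pow(c, -1))) (Function('H')(x, c) = Add(-21, Mul(7, Mul(Add(x, x), Pow(Add(c, c), -1)))) = Add(-21, Mul(7, Mul(Mul(2, x), Pow(Mul(2, c), -1)))) = Add(-21, Mul(7, Mul(Mul(2, x), Mul(Rational(1, 2), Pow(c, -1))))) = Add(-21, Mul(7, Mul(x, Pow(c, -1)))) = Add(-21, Mul(7, x, Pow(c, -1))))
K = 3
Function('o')(J) = Mul(3, Pow(J, 2))
Add(Function('o')(Function('H')(Mul(Add(-4, -4), Add(-3, -4)), 3)), 42040) = Add(Mul(3, Pow(Add(-21, Mul(7, Mul(Add(-4, -4), Add(-3, -4)), Pow(3, -1))), 2)), 42040) = Add(Mul(3, Pow(Add(-21, Mul(7, Mul(-8, -7), Rational(1, 3))), 2)), 42040) = Add(Mul(3, Pow(Add(-21, Mul(7, 56, Rational(1, 3))), 2)), 42040) = Add(Mul(3, Pow(Add(-21, Rational(392, 3)), 2)), 42040) = Add(Mul(3, Pow(Rational(329, 3), 2)), 42040) = Add(Mul(3, Rational(108241, 9)), 42040) = Add(Rational(108241, 3), 42040) = Rational(234361, 3)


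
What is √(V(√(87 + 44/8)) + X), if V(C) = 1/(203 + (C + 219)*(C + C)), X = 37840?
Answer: √(14681921 + 8286960*√370)/√(388 + 219*√370) ≈ 194.53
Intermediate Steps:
V(C) = 1/(203 + 2*C*(219 + C)) (V(C) = 1/(203 + (219 + C)*(2*C)) = 1/(203 + 2*C*(219 + C)))
√(V(√(87 + 44/8)) + X) = √(1/(203 + 2*(√(87 + 44/8))² + 438*√(87 + 44/8)) + 37840) = √(1/(203 + 2*(√(87 + 44*(⅛)))² + 438*√(87 + 44*(⅛))) + 37840) = √(1/(203 + 2*(√(87 + 11/2))² + 438*√(87 + 11/2)) + 37840) = √(1/(203 + 2*(√(185/2))² + 438*√(185/2)) + 37840) = √(1/(203 + 2*(√370/2)² + 438*(√370/2)) + 37840) = √(1/(203 + 2*(185/2) + 219*√370) + 37840) = √(1/(203 + 185 + 219*√370) + 37840) = √(1/(388 + 219*√370) + 37840) = √(37840 + 1/(388 + 219*√370))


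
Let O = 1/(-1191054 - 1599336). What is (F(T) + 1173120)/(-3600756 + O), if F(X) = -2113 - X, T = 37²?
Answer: -3263746178820/10047513534841 ≈ -0.32483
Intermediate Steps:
T = 1369
O = -1/2790390 (O = 1/(-2790390) = -1/2790390 ≈ -3.5837e-7)
(F(T) + 1173120)/(-3600756 + O) = ((-2113 - 1*1369) + 1173120)/(-3600756 - 1/2790390) = ((-2113 - 1369) + 1173120)/(-10047513534841/2790390) = (-3482 + 1173120)*(-2790390/10047513534841) = 1169638*(-2790390/10047513534841) = -3263746178820/10047513534841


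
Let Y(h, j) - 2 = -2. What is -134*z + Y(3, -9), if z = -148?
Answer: 19832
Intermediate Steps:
Y(h, j) = 0 (Y(h, j) = 2 - 2 = 0)
-134*z + Y(3, -9) = -134*(-148) + 0 = 19832 + 0 = 19832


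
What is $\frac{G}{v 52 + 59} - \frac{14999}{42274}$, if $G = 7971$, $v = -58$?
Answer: $- \frac{381318097}{125004218} \approx -3.0504$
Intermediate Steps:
$\frac{G}{v 52 + 59} - \frac{14999}{42274} = \frac{7971}{\left(-58\right) 52 + 59} - \frac{14999}{42274} = \frac{7971}{-3016 + 59} - \frac{14999}{42274} = \frac{7971}{-2957} - \frac{14999}{42274} = 7971 \left(- \frac{1}{2957}\right) - \frac{14999}{42274} = - \frac{7971}{2957} - \frac{14999}{42274} = - \frac{381318097}{125004218}$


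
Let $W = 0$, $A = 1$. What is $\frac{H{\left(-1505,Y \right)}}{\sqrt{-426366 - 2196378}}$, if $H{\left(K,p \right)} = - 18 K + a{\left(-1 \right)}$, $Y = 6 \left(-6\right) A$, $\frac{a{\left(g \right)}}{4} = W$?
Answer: $- \frac{4515 i \sqrt{72854}}{72854} \approx - 16.728 i$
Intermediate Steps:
$a{\left(g \right)} = 0$ ($a{\left(g \right)} = 4 \cdot 0 = 0$)
$Y = -36$ ($Y = 6 \left(-6\right) 1 = \left(-36\right) 1 = -36$)
$H{\left(K,p \right)} = - 18 K$ ($H{\left(K,p \right)} = - 18 K + 0 = - 18 K$)
$\frac{H{\left(-1505,Y \right)}}{\sqrt{-426366 - 2196378}} = \frac{\left(-18\right) \left(-1505\right)}{\sqrt{-426366 - 2196378}} = \frac{27090}{\sqrt{-2622744}} = \frac{27090}{6 i \sqrt{72854}} = 27090 \left(- \frac{i \sqrt{72854}}{437124}\right) = - \frac{4515 i \sqrt{72854}}{72854}$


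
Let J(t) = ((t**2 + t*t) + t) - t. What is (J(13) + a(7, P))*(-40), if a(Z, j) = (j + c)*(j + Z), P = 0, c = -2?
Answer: -12960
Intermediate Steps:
a(Z, j) = (-2 + j)*(Z + j) (a(Z, j) = (j - 2)*(j + Z) = (-2 + j)*(Z + j))
J(t) = 2*t**2 (J(t) = ((t**2 + t**2) + t) - t = (2*t**2 + t) - t = (t + 2*t**2) - t = 2*t**2)
(J(13) + a(7, P))*(-40) = (2*13**2 + (0**2 - 2*7 - 2*0 + 7*0))*(-40) = (2*169 + (0 - 14 + 0 + 0))*(-40) = (338 - 14)*(-40) = 324*(-40) = -12960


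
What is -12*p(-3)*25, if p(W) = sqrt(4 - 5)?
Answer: -300*I ≈ -300.0*I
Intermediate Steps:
p(W) = I (p(W) = sqrt(-1) = I)
-12*p(-3)*25 = -12*I*25 = -300*I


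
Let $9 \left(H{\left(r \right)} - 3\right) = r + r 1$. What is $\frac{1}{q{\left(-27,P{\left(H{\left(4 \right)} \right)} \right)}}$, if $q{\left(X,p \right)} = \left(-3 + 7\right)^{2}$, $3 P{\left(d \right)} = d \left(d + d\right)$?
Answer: $\frac{1}{16} \approx 0.0625$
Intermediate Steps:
$H{\left(r \right)} = 3 + \frac{2 r}{9}$ ($H{\left(r \right)} = 3 + \frac{r + r 1}{9} = 3 + \frac{r + r}{9} = 3 + \frac{2 r}{9}$)
$P{\left(d \right)} = \frac{2 d^{2}}{3}$ ($P{\left(d \right)} = \frac{d \left(d + d\right)}{3} = \frac{d 2 d}{3} = \frac{2 d^{2}}{3}$)
$q{\left(X,p \right)} = 16$ ($q{\left(X,p \right)} = 4^{2} = 16$)
$\frac{1}{q{\left(-27,P{\left(H{\left(4 \right)} \right)} \right)}} = \frac{1}{16}$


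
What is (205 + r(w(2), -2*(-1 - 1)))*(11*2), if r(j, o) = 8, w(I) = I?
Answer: 4686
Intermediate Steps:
(205 + r(w(2), -2*(-1 - 1)))*(11*2) = (205 + 8)*(11*2) = 213*22 = 4686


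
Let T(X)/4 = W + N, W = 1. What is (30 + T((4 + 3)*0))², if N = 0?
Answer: 1156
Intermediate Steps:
T(X) = 4 (T(X) = 4*(1 + 0) = 4*1 = 4)
(30 + T((4 + 3)*0))² = (30 + 4)² = 34² = 1156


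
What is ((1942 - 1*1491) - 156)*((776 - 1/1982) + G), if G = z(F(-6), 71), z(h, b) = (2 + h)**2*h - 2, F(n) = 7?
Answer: 784068995/1982 ≈ 3.9560e+5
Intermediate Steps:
z(h, b) = -2 + h*(2 + h)**2 (z(h, b) = h*(2 + h)**2 - 2 = -2 + h*(2 + h)**2)
G = 565 (G = -2 + 7*(2 + 7)**2 = -2 + 7*9**2 = -2 + 7*81 = -2 + 567 = 565)
((1942 - 1*1491) - 156)*((776 - 1/1982) + G) = ((1942 - 1*1491) - 156)*((776 - 1/1982) + 565) = ((1942 - 1491) - 156)*((776 - 1*1/1982) + 565) = (451 - 156)*((776 - 1/1982) + 565) = 295*(1538031/1982 + 565) = 295*(2657861/1982) = 784068995/1982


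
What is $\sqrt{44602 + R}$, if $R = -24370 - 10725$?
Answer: $\sqrt{9507} \approx 97.504$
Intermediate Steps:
$R = -35095$
$\sqrt{44602 + R} = \sqrt{44602 - 35095} = \sqrt{9507}$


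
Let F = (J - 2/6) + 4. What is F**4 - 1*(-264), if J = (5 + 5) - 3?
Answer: 1069960/81 ≈ 13209.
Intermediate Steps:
J = 7 (J = 10 - 3 = 7)
F = 32/3 (F = (7 - 2/6) + 4 = (7 - 2*1/6) + 4 = (7 - 1/3) + 4 = 20/3 + 4 = 32/3 ≈ 10.667)
F**4 - 1*(-264) = (32/3)**4 - 1*(-264) = 1048576/81 + 264 = 1069960/81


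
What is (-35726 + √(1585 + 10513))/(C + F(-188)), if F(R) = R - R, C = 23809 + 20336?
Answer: -35726/44145 + √12098/44145 ≈ -0.80680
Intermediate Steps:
C = 44145
F(R) = 0
(-35726 + √(1585 + 10513))/(C + F(-188)) = (-35726 + √(1585 + 10513))/(44145 + 0) = (-35726 + √12098)/44145 = (-35726 + √12098)*(1/44145) = -35726/44145 + √12098/44145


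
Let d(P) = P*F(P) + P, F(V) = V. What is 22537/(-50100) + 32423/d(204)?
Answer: 2841229/8729925 ≈ 0.32546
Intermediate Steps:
d(P) = P + P² (d(P) = P*P + P = P² + P = P + P²)
22537/(-50100) + 32423/d(204) = 22537/(-50100) + 32423/((204*(1 + 204))) = 22537*(-1/50100) + 32423/((204*205)) = -22537/50100 + 32423/41820 = 2841229/8729925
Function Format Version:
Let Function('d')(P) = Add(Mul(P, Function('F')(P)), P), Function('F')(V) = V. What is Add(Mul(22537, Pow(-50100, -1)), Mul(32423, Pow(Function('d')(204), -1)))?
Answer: Rational(2841229, 8729925) ≈ 0.32546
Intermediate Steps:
Function('d')(P) = Add(P, Pow(P, 2)) (Function('d')(P) = Add(Mul(P, P), P) = Add(Pow(P, 2), P) = Add(P, Pow(P, 2)))
Add(Mul(22537, Pow(-50100, -1)), Mul(32423, Pow(Function('d')(204), -1))) = Add(Mul(22537, Pow(-50100, -1)), Mul(32423, Pow(Mul(204, Add(1, 204)), -1))) = Add(Mul(22537, Rational(-1, 50100)), Mul(32423, Pow(Mul(204, 205), -1))) = Add(Rational(-22537, 50100), Mul(32423, Pow(41820, -1))) = Add(Rational(-22537, 50100), Mul(32423, Rational(1, 41820))) = Add(Rational(-22537, 50100), Rational(32423, 41820)) = Rational(2841229, 8729925)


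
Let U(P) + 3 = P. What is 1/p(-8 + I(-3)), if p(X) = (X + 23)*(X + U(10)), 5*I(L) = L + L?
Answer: -25/759 ≈ -0.032938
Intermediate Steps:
I(L) = 2*L/5 (I(L) = (L + L)/5 = (2*L)/5 = 2*L/5)
U(P) = -3 + P
p(X) = (7 + X)*(23 + X) (p(X) = (X + 23)*(X + (-3 + 10)) = (23 + X)*(X + 7) = (23 + X)*(7 + X) = (7 + X)*(23 + X))
1/p(-8 + I(-3)) = 1/(161 + (-8 + (⅖)*(-3))² + 30*(-8 + (⅖)*(-3))) = 1/(161 + (-8 - 6/5)² + 30*(-8 - 6/5)) = 1/(161 + (-46/5)² + 30*(-46/5)) = 1/(161 + 2116/25 - 276) = 1/(-759/25) = -25/759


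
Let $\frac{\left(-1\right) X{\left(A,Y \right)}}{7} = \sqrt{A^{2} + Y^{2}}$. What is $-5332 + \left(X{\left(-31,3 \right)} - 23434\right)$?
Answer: $-28766 - 7 \sqrt{970} \approx -28984.0$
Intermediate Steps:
$X{\left(A,Y \right)} = - 7 \sqrt{A^{2} + Y^{2}}$
$-5332 + \left(X{\left(-31,3 \right)} - 23434\right) = -5332 - \left(23434 + 7 \sqrt{\left(-31\right)^{2} + 3^{2}}\right) = -5332 - \left(23434 + 7 \sqrt{961 + 9}\right) = -5332 - \left(23434 + 7 \sqrt{970}\right) = -28766 - 7 \sqrt{970}$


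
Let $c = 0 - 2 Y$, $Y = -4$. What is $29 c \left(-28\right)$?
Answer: $-6496$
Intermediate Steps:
$c = 8$ ($c = 0 - -8 = 0 + 8 = 8$)
$29 c \left(-28\right) = 29 \cdot 8 \left(-28\right) = 232 \left(-28\right) = -6496$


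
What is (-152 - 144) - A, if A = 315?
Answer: -611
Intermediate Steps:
(-152 - 144) - A = (-152 - 144) - 1*315 = -296 - 315 = -611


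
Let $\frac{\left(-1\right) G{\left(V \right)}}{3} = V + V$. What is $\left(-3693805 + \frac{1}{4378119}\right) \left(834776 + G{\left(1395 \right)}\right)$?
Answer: $- \frac{13364569945056078364}{4378119} \approx -3.0526 \cdot 10^{12}$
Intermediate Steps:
$G{\left(V \right)} = - 6 V$ ($G{\left(V \right)} = - 3 \left(V + V\right) = - 3 \cdot 2 V = - 6 V$)
$\left(-3693805 + \frac{1}{4378119}\right) \left(834776 + G{\left(1395 \right)}\right) = \left(-3693805 + \frac{1}{4378119}\right) \left(834776 - 8370\right) = \left(- \frac{16171917852794}{4378119}\right) 826406 = - \frac{13364569945056078364}{4378119}$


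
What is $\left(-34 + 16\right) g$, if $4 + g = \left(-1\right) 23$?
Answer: $486$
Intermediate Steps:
$g = -27$ ($g = -4 - 23 = -27$)
$\left(-34 + 16\right) g = \left(-34 + 16\right) \left(-27\right) = \left(-18\right) \left(-27\right) = 486$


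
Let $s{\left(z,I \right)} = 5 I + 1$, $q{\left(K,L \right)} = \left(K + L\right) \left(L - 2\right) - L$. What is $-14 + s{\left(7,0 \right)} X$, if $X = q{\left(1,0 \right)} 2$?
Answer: $-18$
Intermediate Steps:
$q{\left(K,L \right)} = - L + \left(-2 + L\right) \left(K + L\right)$ ($q{\left(K,L \right)} = \left(K + L\right) \left(-2 + L\right) - L = \left(-2 + L\right) \left(K + L\right) - L = - L + \left(-2 + L\right) \left(K + L\right)$)
$s{\left(z,I \right)} = 1 + 5 I$
$X = -4$ ($X = \left(0^{2} - 0 - 2 + 1 \cdot 0\right) 2 = \left(0 + 0 - 2 + 0\right) 2 = \left(-2\right) 2 = -4$)
$-14 + s{\left(7,0 \right)} X = -14 + \left(1 + 5 \cdot 0\right) \left(-4\right) = -14 + \left(1 + 0\right) \left(-4\right) = -14 + 1 \left(-4\right) = -14 - 4 = -18$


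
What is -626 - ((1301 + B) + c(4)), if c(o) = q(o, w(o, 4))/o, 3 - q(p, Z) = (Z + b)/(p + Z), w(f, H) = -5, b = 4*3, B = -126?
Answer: -3607/2 ≈ -1803.5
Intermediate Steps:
b = 12
q(p, Z) = 3 - (12 + Z)/(Z + p) (q(p, Z) = 3 - (Z + 12)/(p + Z) = 3 - (12 + Z)/(Z + p))
c(o) = (-22 + 3*o)/(o*(-5 + o)) (c(o) = ((-12 + 2*(-5) + 3*o)/(-5 + o))/o = ((-12 - 10 + 3*o)/(-5 + o))/o = ((-22 + 3*o)/(-5 + o))/o = (-22 + 3*o)/(o*(-5 + o)))
-626 - ((1301 + B) + c(4)) = -626 - ((1301 - 126) + (-22 + 3*4)/(4*(-5 + 4))) = -626 - (1175 + (¼)*(-22 + 12)/(-1)) = -626 - (1175 + (¼)*(-1)*(-10)) = -626 - (1175 + 5/2) = -626 - 1*2355/2 = -626 - 2355/2 = -3607/2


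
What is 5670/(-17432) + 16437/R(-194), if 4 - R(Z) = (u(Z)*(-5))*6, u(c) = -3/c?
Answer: 13895466969/3774028 ≈ 3681.9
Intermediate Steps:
R(Z) = 4 - 90/Z (R(Z) = 4 - -3/Z*(-5)*6 = 4 - 15/Z*6 = 4 - 90/Z)
5670/(-17432) + 16437/R(-194) = 5670/(-17432) + 16437/(4 - 90/(-194)) = 5670*(-1/17432) + 16437/(4 - 90*(-1/194)) = -2835/8716 + 16437/(4 + 45/97) = -2835/8716 + 16437/(433/97) = -2835/8716 + 16437*(97/433) = -2835/8716 + 1594389/433 = 13895466969/3774028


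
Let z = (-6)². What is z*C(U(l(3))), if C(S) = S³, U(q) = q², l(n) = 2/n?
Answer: 256/81 ≈ 3.1605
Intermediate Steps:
z = 36
z*C(U(l(3))) = 36*((2/3)²)³ = 36*((2*(⅓))²)³ = 36*((⅔)²)³ = 36*(4/9)³ = 36*(64/729) = 256/81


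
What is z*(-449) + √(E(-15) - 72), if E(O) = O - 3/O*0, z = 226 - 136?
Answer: -40410 + I*√87 ≈ -40410.0 + 9.3274*I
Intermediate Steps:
z = 90
E(O) = O (E(O) = O + 0 = O)
z*(-449) + √(E(-15) - 72) = 90*(-449) + √(-15 - 72) = -40410 + √(-87) = -40410 + I*√87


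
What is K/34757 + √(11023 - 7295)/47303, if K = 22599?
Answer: 22599/34757 + 4*√233/47303 ≈ 0.65149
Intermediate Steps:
K/34757 + √(11023 - 7295)/47303 = 22599/34757 + √(11023 - 7295)/47303 = 22599*(1/34757) + √3728*(1/47303) = 22599/34757 + (4*√233)*(1/47303) = 22599/34757 + 4*√233/47303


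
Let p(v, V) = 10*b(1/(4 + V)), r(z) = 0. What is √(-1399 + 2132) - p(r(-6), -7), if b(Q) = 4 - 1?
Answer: -30 + √733 ≈ -2.9260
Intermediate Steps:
b(Q) = 3
p(v, V) = 30 (p(v, V) = 10*3 = 30)
√(-1399 + 2132) - p(r(-6), -7) = √(-1399 + 2132) - 1*30 = √733 - 30 = -30 + √733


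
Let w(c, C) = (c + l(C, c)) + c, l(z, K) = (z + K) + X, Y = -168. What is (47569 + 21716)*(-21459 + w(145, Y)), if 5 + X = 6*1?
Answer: -1468218435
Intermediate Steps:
X = 1 (X = -5 + 6*1 = -5 + 6 = 1)
l(z, K) = 1 + K + z (l(z, K) = (z + K) + 1 = (K + z) + 1 = 1 + K + z)
w(c, C) = 1 + C + 3*c (w(c, C) = (c + (1 + c + C)) + c = (c + (1 + C + c)) + c = (1 + C + 2*c) + c = 1 + C + 3*c)
(47569 + 21716)*(-21459 + w(145, Y)) = (47569 + 21716)*(-21459 + (1 - 168 + 3*145)) = 69285*(-21459 + (1 - 168 + 435)) = 69285*(-21459 + 268) = 69285*(-21191) = -1468218435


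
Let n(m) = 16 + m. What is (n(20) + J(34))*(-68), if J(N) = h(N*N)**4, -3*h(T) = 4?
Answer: -215696/81 ≈ -2662.9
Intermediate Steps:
h(T) = -4/3 (h(T) = -1/3*4 = -4/3)
J(N) = 256/81 (J(N) = (-4/3)**4 = 256/81)
(n(20) + J(34))*(-68) = ((16 + 20) + 256/81)*(-68) = (36 + 256/81)*(-68) = (3172/81)*(-68) = -215696/81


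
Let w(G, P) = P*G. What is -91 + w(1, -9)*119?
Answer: -1162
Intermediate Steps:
w(G, P) = G*P
-91 + w(1, -9)*119 = -91 + (1*(-9))*119 = -91 - 9*119 = -91 - 1071 = -1162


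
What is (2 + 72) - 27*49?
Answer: -1249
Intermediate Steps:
(2 + 72) - 27*49 = 74 - 1323 = -1249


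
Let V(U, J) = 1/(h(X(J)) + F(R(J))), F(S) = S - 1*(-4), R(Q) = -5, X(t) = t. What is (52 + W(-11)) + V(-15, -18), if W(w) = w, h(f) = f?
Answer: 778/19 ≈ 40.947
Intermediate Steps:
F(S) = 4 + S (F(S) = S + 4 = 4 + S)
V(U, J) = 1/(-1 + J) (V(U, J) = 1/(J + (4 - 5)) = 1/(J - 1) = 1/(-1 + J))
(52 + W(-11)) + V(-15, -18) = (52 - 11) + 1/(-1 - 18) = 41 + 1/(-19) = 41 - 1/19 = 778/19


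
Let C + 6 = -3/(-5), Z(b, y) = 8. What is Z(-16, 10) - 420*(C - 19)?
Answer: 10256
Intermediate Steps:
C = -27/5 (C = -6 - 3/(-5) = -6 - 3*(-⅕) = -6 + ⅗ = -27/5 ≈ -5.4000)
Z(-16, 10) - 420*(C - 19) = 8 - 420*(-27/5 - 19) = 8 - 420*(-122/5) = 8 + 10248 = 10256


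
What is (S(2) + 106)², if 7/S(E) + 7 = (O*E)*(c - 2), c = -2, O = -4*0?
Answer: 11025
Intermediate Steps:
O = 0
S(E) = -1 (S(E) = 7/(-7 + (0*E)*(-2 - 2)) = 7/(-7 + 0*(-4)) = 7/(-7 + 0) = 7/(-7) = 7*(-⅐) = -1)
(S(2) + 106)² = (-1 + 106)² = 105² = 11025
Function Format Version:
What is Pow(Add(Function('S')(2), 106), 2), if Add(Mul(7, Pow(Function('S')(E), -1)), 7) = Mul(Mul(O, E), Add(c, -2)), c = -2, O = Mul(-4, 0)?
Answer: 11025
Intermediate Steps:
O = 0
Function('S')(E) = -1 (Function('S')(E) = Mul(7, Pow(Add(-7, Mul(Mul(0, E), Add(-2, -2))), -1)) = Mul(7, Pow(Add(-7, Mul(0, -4)), -1)) = Mul(7, Pow(Add(-7, 0), -1)) = Mul(7, Pow(-7, -1)) = Mul(7, Rational(-1, 7)) = -1)
Pow(Add(Function('S')(2), 106), 2) = Pow(Add(-1, 106), 2) = Pow(105, 2) = 11025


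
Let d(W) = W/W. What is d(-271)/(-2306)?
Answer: -1/2306 ≈ -0.00043365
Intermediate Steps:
d(W) = 1
d(-271)/(-2306) = 1/(-2306) = 1*(-1/2306) = -1/2306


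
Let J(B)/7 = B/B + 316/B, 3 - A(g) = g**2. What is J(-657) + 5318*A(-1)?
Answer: 6990239/657 ≈ 10640.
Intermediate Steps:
A(g) = 3 - g**2
J(B) = 7 + 2212/B (J(B) = 7*(B/B + 316/B) = 7*(1 + 316/B) = 7 + 2212/B)
J(-657) + 5318*A(-1) = (7 + 2212/(-657)) + 5318*(3 - 1*(-1)**2) = (7 + 2212*(-1/657)) + 5318*(3 - 1*1) = (7 - 2212/657) + 5318*(3 - 1) = 2387/657 + 5318*2 = 2387/657 + 10636 = 6990239/657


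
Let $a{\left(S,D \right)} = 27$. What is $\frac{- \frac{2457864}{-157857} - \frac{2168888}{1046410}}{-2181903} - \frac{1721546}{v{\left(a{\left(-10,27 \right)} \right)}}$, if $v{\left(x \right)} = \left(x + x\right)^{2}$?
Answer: $- \frac{17235238643295047499479}{29193501281543081910} \approx -590.38$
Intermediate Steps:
$v{\left(x \right)} = 4 x^{2}$ ($v{\left(x \right)} = \left(2 x\right)^{2} = 4 x^{2}$)
$\frac{- \frac{2457864}{-157857} - \frac{2168888}{1046410}}{-2181903} - \frac{1721546}{v{\left(a{\left(-10,27 \right)} \right)}} = \frac{- \frac{2457864}{-157857} - \frac{2168888}{1046410}}{-2181903} - \frac{1721546}{4 \cdot 27^{2}} = \left(\left(-2457864\right) \left(- \frac{1}{157857}\right) - \frac{1084444}{523205}\right) \left(- \frac{1}{2181903}\right) - \frac{1721546}{4 \cdot 729} = \left(\frac{819288}{52619} - \frac{1084444}{523205}\right) \left(- \frac{1}{2181903}\right) - \frac{1721546}{2916} = \frac{371593219204}{27530523895} \left(- \frac{1}{2181903}\right) - \frac{860773}{1458} = - \frac{371593219204}{60068932678072185} - \frac{860773}{1458} = - \frac{17235238643295047499479}{29193501281543081910}$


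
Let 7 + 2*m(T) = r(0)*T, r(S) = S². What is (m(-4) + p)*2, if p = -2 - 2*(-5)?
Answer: 9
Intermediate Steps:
p = 8 (p = -2 + 10 = 8)
m(T) = -7/2 (m(T) = -7/2 + (0²*T)/2 = -7/2 + (0*T)/2 = -7/2 + (½)*0 = -7/2 + 0 = -7/2)
(m(-4) + p)*2 = (-7/2 + 8)*2 = (9/2)*2 = 9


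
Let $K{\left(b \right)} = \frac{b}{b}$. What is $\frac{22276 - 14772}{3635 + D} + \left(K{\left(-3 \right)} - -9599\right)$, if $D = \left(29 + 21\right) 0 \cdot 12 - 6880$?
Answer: $\frac{31144496}{3245} \approx 9597.7$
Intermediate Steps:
$K{\left(b \right)} = 1$
$D = -6880$ ($D = 50 \cdot 0 - 6880 = 0 - 6880 = -6880$)
$\frac{22276 - 14772}{3635 + D} + \left(K{\left(-3 \right)} - -9599\right) = \frac{22276 - 14772}{3635 - 6880} + \left(1 - -9599\right) = \frac{7504}{-3245} + \left(1 + 9599\right) = 7504 \left(- \frac{1}{3245}\right) + 9600 = - \frac{7504}{3245} + 9600 = \frac{31144496}{3245}$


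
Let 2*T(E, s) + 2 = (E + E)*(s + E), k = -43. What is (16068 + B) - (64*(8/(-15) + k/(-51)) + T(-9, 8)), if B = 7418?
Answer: 5981834/255 ≈ 23458.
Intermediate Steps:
T(E, s) = -1 + E*(E + s) (T(E, s) = -1 + ((E + E)*(s + E))/2 = -1 + ((2*E)*(E + s))/2 = -1 + (2*E*(E + s))/2 = -1 + E*(E + s))
(16068 + B) - (64*(8/(-15) + k/(-51)) + T(-9, 8)) = (16068 + 7418) - (64*(8/(-15) - 43/(-51)) + (-1 + (-9)² - 9*8)) = 23486 - (64*(8*(-1/15) - 43*(-1/51)) + (-1 + 81 - 72)) = 23486 - (64*(-8/15 + 43/51) + 8) = 23486 - (64*(79/255) + 8) = 23486 - (5056/255 + 8) = 23486 - 1*7096/255 = 23486 - 7096/255 = 5981834/255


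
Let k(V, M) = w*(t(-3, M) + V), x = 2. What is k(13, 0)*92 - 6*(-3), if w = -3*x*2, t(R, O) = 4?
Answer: -18750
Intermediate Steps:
w = -12 (w = -3*2*2 = -6*2 = -12)
k(V, M) = -48 - 12*V (k(V, M) = -12*(4 + V) = -48 - 12*V)
k(13, 0)*92 - 6*(-3) = (-48 - 12*13)*92 - 6*(-3) = (-48 - 156)*92 + 18 = -204*92 + 18 = -18768 + 18 = -18750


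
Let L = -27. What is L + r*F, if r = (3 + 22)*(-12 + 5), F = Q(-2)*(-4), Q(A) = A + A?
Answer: -2827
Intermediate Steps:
Q(A) = 2*A
F = 16 (F = (2*(-2))*(-4) = -4*(-4) = 16)
r = -175 (r = 25*(-7) = -175)
L + r*F = -27 - 175*16 = -27 - 2800 = -2827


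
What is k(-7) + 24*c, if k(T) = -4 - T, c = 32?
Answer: 771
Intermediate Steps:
k(-7) + 24*c = (-4 - 1*(-7)) + 24*32 = (-4 + 7) + 768 = 3 + 768 = 771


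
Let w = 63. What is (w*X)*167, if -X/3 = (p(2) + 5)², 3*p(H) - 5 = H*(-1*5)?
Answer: -350700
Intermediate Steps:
p(H) = 5/3 - 5*H/3 (p(H) = 5/3 + (H*(-1*5))/3 = 5/3 + (H*(-5))/3 = 5/3 + (-5*H)/3 = 5/3 - 5*H/3)
X = -100/3 (X = -3*((5/3 - 5/3*2) + 5)² = -3*((5/3 - 10/3) + 5)² = -3*(-5/3 + 5)² = -3*(10/3)² = -3*100/9 = -100/3 ≈ -33.333)
(w*X)*167 = (63*(-100/3))*167 = -2100*167 = -350700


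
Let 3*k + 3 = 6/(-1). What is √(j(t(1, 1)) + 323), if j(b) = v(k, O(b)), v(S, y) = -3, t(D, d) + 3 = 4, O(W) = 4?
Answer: 8*√5 ≈ 17.889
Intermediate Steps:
t(D, d) = 1 (t(D, d) = -3 + 4 = 1)
k = -3 (k = -1 + (6/(-1))/3 = -1 + (6*(-1))/3 = -1 + (⅓)*(-6) = -1 - 2 = -3)
j(b) = -3
√(j(t(1, 1)) + 323) = √(-3 + 323) = √320 = 8*√5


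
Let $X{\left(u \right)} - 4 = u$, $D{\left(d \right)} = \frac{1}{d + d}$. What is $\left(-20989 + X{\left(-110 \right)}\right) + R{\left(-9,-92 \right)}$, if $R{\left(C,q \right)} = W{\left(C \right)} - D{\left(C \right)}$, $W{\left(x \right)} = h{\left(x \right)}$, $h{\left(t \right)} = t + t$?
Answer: $- \frac{380033}{18} \approx -21113.0$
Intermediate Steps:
$h{\left(t \right)} = 2 t$
$D{\left(d \right)} = \frac{1}{2 d}$
$X{\left(u \right)} = 4 + u$
$W{\left(x \right)} = 2 x$
$R{\left(C,q \right)} = 2 C - \frac{1}{2 C}$
$\left(-20989 + X{\left(-110 \right)}\right) + R{\left(-9,-92 \right)} = \left(-20989 + \left(4 - 110\right)\right) + \left(2 \left(-9\right) - \frac{1}{2 \left(-9\right)}\right) = \left(-20989 - 106\right) - \frac{323}{18} = -21095 + \left(-18 + \frac{1}{18}\right) = -21095 - \frac{323}{18} = - \frac{380033}{18}$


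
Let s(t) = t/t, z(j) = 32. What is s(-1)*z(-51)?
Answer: 32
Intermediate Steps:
s(t) = 1
s(-1)*z(-51) = 1*32 = 32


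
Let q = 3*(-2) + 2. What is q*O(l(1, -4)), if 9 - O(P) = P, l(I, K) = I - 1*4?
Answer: -48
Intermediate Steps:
l(I, K) = -4 + I (l(I, K) = I - 4 = -4 + I)
O(P) = 9 - P
q = -4 (q = -6 + 2 = -4)
q*O(l(1, -4)) = -4*(9 - (-4 + 1)) = -4*(9 - 1*(-3)) = -4*(9 + 3) = -4*12 = -48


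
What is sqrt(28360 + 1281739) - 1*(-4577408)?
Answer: 4577408 + sqrt(1310099) ≈ 4.5786e+6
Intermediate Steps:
sqrt(28360 + 1281739) - 1*(-4577408) = sqrt(1310099) + 4577408 = 4577408 + sqrt(1310099)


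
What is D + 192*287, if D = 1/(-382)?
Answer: 21049727/382 ≈ 55104.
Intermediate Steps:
D = -1/382 ≈ -0.0026178
D + 192*287 = -1/382 + 192*287 = -1/382 + 55104 = 21049727/382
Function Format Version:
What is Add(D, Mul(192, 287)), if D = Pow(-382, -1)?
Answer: Rational(21049727, 382) ≈ 55104.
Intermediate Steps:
D = Rational(-1, 382) ≈ -0.0026178
Add(D, Mul(192, 287)) = Add(Rational(-1, 382), Mul(192, 287)) = Add(Rational(-1, 382), 55104) = Rational(21049727, 382)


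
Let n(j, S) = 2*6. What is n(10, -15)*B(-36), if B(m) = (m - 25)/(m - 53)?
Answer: 732/89 ≈ 8.2247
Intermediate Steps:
n(j, S) = 12
B(m) = (-25 + m)/(-53 + m)
n(10, -15)*B(-36) = 12*((-25 - 36)/(-53 - 36)) = 12*(-61/(-89)) = 12*(-1/89*(-61)) = 12*(61/89) = 732/89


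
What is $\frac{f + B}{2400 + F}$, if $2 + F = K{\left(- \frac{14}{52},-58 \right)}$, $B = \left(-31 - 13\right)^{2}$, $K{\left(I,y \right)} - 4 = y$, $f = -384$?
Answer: $\frac{194}{293} \approx 0.66212$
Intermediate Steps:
$K{\left(I,y \right)} = 4 + y$
$B = 1936$ ($B = \left(-44\right)^{2} = 1936$)
$F = -56$ ($F = -2 + \left(4 - 58\right) = -2 - 54 = -56$)
$\frac{f + B}{2400 + F} = \frac{-384 + 1936}{2400 - 56} = \frac{1552}{2344} = 1552 \cdot \frac{1}{2344} = \frac{194}{293}$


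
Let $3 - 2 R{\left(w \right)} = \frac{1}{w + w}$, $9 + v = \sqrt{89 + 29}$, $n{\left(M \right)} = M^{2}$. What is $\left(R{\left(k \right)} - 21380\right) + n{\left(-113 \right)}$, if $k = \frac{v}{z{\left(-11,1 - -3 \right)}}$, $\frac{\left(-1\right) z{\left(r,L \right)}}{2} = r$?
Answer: $- \frac{318601}{37} - \frac{11 \sqrt{118}}{74} \approx -8612.5$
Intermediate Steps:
$z{\left(r,L \right)} = - 2 r$
$v = -9 + \sqrt{118}$ ($v = -9 + \sqrt{89 + 29} = -9 + \sqrt{118} \approx 1.8628$)
$k = - \frac{9}{22} + \frac{\sqrt{118}}{22}$ ($k = \frac{-9 + \sqrt{118}}{\left(-2\right) \left(-11\right)} = \frac{-9 + \sqrt{118}}{22} = \left(-9 + \sqrt{118}\right) \frac{1}{22} = - \frac{9}{22} + \frac{\sqrt{118}}{22} \approx 0.084672$)
$R{\left(w \right)} = \frac{3}{2} - \frac{1}{4 w}$ ($R{\left(w \right)} = \frac{3}{2} - \frac{1}{2 \left(w + w\right)} = \frac{3}{2} - \frac{1}{2 \cdot 2 w} = \frac{3}{2} - \frac{\frac{1}{2} \frac{1}{w}}{2} = \frac{3}{2} - \frac{1}{4 w}$)
$\left(R{\left(k \right)} - 21380\right) + n{\left(-113 \right)} = \left(\frac{-1 + 6 \left(- \frac{9}{22} + \frac{\sqrt{118}}{22}\right)}{4 \left(- \frac{9}{22} + \frac{\sqrt{118}}{22}\right)} - 21380\right) + \left(-113\right)^{2} = \left(\frac{-1 - \left(\frac{27}{11} - \frac{3 \sqrt{118}}{11}\right)}{4 \left(- \frac{9}{22} + \frac{\sqrt{118}}{22}\right)} - 21380\right) + 12769 = \left(\frac{- \frac{38}{11} + \frac{3 \sqrt{118}}{11}}{4 \left(- \frac{9}{22} + \frac{\sqrt{118}}{22}\right)} - 21380\right) + 12769 = \left(-21380 + \frac{- \frac{38}{11} + \frac{3 \sqrt{118}}{11}}{4 \left(- \frac{9}{22} + \frac{\sqrt{118}}{22}\right)}\right) + 12769 = -8611 + \frac{- \frac{38}{11} + \frac{3 \sqrt{118}}{11}}{4 \left(- \frac{9}{22} + \frac{\sqrt{118}}{22}\right)}$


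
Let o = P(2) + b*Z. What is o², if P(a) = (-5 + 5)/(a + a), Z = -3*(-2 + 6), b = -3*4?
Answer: 20736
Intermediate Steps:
b = -12
Z = -12 (Z = -3*4 = -12)
P(a) = 0 (P(a) = 0/((2*a)) = 0*(1/(2*a)) = 0)
o = 144 (o = 0 - 12*(-12) = 0 + 144 = 144)
o² = 144² = 20736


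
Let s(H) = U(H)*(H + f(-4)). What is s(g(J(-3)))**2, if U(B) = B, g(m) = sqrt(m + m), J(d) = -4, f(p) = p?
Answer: -64 + 128*I*sqrt(2) ≈ -64.0 + 181.02*I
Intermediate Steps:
g(m) = sqrt(2)*sqrt(m) (g(m) = sqrt(2*m) = sqrt(2)*sqrt(m))
s(H) = H*(-4 + H) (s(H) = H*(H - 4) = H*(-4 + H))
s(g(J(-3)))**2 = ((sqrt(2)*sqrt(-4))*(-4 + sqrt(2)*sqrt(-4)))**2 = ((sqrt(2)*(2*I))*(-4 + sqrt(2)*(2*I)))**2 = ((2*I*sqrt(2))*(-4 + 2*I*sqrt(2)))**2 = (2*I*sqrt(2)*(-4 + 2*I*sqrt(2)))**2 = -8*(-4 + 2*I*sqrt(2))**2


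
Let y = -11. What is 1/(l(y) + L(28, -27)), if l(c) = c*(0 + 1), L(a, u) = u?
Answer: -1/38 ≈ -0.026316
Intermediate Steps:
l(c) = c (l(c) = c*1 = c)
1/(l(y) + L(28, -27)) = 1/(-11 - 27) = 1/(-38) = -1/38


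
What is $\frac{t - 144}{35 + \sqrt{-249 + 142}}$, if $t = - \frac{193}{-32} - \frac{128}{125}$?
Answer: $- \frac{3891797}{1065600} + \frac{555971 i \sqrt{107}}{5328000} \approx -3.6522 + 1.0794 i$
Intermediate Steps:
$t = \frac{20029}{4000}$ ($t = \left(-193\right) \left(- \frac{1}{32}\right) - \frac{128}{125} = \frac{193}{32} - \frac{128}{125} = \frac{20029}{4000} \approx 5.0072$)
$\frac{t - 144}{35 + \sqrt{-249 + 142}} = \frac{\frac{20029}{4000} - 144}{35 + \sqrt{-249 + 142}} = - \frac{555971}{4000 \left(35 + \sqrt{-107}\right)} = - \frac{555971}{4000 \left(35 + i \sqrt{107}\right)}$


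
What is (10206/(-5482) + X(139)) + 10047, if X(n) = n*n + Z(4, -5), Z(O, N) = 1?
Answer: 80495326/2741 ≈ 29367.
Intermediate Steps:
X(n) = 1 + n² (X(n) = n*n + 1 = n² + 1 = 1 + n²)
(10206/(-5482) + X(139)) + 10047 = (10206/(-5482) + (1 + 139²)) + 10047 = (10206*(-1/5482) + (1 + 19321)) + 10047 = (-5103/2741 + 19322) + 10047 = 52956499/2741 + 10047 = 80495326/2741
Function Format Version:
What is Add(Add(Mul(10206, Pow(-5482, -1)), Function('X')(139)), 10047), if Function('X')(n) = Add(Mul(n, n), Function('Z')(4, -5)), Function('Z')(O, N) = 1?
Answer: Rational(80495326, 2741) ≈ 29367.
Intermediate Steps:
Function('X')(n) = Add(1, Pow(n, 2)) (Function('X')(n) = Add(Mul(n, n), 1) = Add(Pow(n, 2), 1) = Add(1, Pow(n, 2)))
Add(Add(Mul(10206, Pow(-5482, -1)), Function('X')(139)), 10047) = Add(Add(Mul(10206, Pow(-5482, -1)), Add(1, Pow(139, 2))), 10047) = Add(Add(Mul(10206, Rational(-1, 5482)), Add(1, 19321)), 10047) = Add(Add(Rational(-5103, 2741), 19322), 10047) = Add(Rational(52956499, 2741), 10047) = Rational(80495326, 2741)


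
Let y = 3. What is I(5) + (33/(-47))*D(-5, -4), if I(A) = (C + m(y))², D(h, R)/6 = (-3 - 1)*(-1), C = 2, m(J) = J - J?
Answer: -604/47 ≈ -12.851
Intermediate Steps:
m(J) = 0
D(h, R) = 24 (D(h, R) = 6*((-3 - 1)*(-1)) = 6*(-4*(-1)) = 6*4 = 24)
I(A) = 4 (I(A) = (2 + 0)² = 2² = 4)
I(5) + (33/(-47))*D(-5, -4) = 4 + (33/(-47))*24 = 4 + (33*(-1/47))*24 = 4 - 33/47*24 = 4 - 792/47 = -604/47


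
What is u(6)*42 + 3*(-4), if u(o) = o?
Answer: 240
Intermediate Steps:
u(6)*42 + 3*(-4) = 6*42 + 3*(-4) = 252 - 12 = 240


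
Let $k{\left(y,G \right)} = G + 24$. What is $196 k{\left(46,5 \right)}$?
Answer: $5684$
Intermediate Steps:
$k{\left(y,G \right)} = 24 + G$
$196 k{\left(46,5 \right)} = 196 \left(24 + 5\right) = 196 \cdot 29 = 5684$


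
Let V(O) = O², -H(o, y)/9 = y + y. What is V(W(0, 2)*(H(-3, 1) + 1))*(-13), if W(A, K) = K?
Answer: -15028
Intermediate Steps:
H(o, y) = -18*y (H(o, y) = -9*(y + y) = -18*y)
V(W(0, 2)*(H(-3, 1) + 1))*(-13) = (2*(-18*1 + 1))²*(-13) = (2*(-18 + 1))²*(-13) = (2*(-17))²*(-13) = (-34)²*(-13) = 1156*(-13) = -15028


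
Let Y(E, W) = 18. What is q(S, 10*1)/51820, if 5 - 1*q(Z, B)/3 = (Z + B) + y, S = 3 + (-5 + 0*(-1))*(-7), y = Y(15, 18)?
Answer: -183/51820 ≈ -0.0035315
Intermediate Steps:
y = 18
S = 38 (S = 3 + (-5 + 0)*(-7) = 3 - 5*(-7) = 3 + 35 = 38)
q(Z, B) = -39 - 3*B - 3*Z (q(Z, B) = 15 - 3*((Z + B) + 18) = 15 - 3*((B + Z) + 18) = 15 - 3*(18 + B + Z) = 15 + (-54 - 3*B - 3*Z) = -39 - 3*B - 3*Z)
q(S, 10*1)/51820 = (-39 - 30 - 3*38)/51820 = (-39 - 3*10 - 114)*(1/51820) = (-39 - 30 - 114)*(1/51820) = -183*1/51820 = -183/51820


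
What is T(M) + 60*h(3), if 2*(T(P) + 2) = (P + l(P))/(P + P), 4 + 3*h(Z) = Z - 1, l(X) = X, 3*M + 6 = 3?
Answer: -83/2 ≈ -41.500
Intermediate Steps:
M = -1 (M = -2 + (1/3)*3 = -2 + 1 = -1)
h(Z) = -5/3 + Z/3 (h(Z) = -4/3 + (Z - 1)/3 = -4/3 + (-1 + Z)/3 = -4/3 + (-1/3 + Z/3) = -5/3 + Z/3)
T(P) = -3/2 (T(P) = -2 + ((P + P)/(P + P))/2 = -2 + ((2*P)/((2*P)))/2 = -2 + ((2*P)*(1/(2*P)))/2 = -2 + (1/2)*1 = -2 + 1/2 = -3/2)
T(M) + 60*h(3) = -3/2 + 60*(-5/3 + (1/3)*3) = -3/2 + 60*(-5/3 + 1) = -3/2 + 60*(-2/3) = -3/2 - 40 = -83/2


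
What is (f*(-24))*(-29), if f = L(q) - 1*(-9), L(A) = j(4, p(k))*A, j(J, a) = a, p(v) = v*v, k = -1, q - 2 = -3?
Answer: 5568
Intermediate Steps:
q = -1 (q = 2 - 3 = -1)
p(v) = v²
L(A) = A (L(A) = (-1)²*A = 1*A = A)
f = 8 (f = -1 - 1*(-9) = -1 + 9 = 8)
(f*(-24))*(-29) = (8*(-24))*(-29) = -192*(-29) = 5568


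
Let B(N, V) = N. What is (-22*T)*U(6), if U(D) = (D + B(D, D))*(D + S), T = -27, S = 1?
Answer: 49896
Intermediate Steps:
U(D) = 2*D*(1 + D) (U(D) = (D + D)*(D + 1) = (2*D)*(1 + D) = 2*D*(1 + D))
(-22*T)*U(6) = (-22*(-27))*(2*6*(1 + 6)) = 594*(2*6*7) = 594*84 = 49896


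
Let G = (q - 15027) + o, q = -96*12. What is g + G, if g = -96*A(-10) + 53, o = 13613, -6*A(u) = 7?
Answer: -2401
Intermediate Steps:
A(u) = -7/6 (A(u) = -1/6*7 = -7/6)
q = -1152
g = 165 (g = -96*(-7/6) + 53 = 112 + 53 = 165)
G = -2566 (G = (-1152 - 15027) + 13613 = -16179 + 13613 = -2566)
g + G = 165 - 2566 = -2401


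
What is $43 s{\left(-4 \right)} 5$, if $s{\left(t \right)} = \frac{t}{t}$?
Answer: $215$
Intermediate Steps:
$s{\left(t \right)} = 1$
$43 s{\left(-4 \right)} 5 = 43 \cdot 1 \cdot 5 = 43 \cdot 5 = 215$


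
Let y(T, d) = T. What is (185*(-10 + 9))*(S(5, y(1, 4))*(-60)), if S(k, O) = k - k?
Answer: 0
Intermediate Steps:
S(k, O) = 0
(185*(-10 + 9))*(S(5, y(1, 4))*(-60)) = (185*(-10 + 9))*(0*(-60)) = (185*(-1))*0 = -185*0 = 0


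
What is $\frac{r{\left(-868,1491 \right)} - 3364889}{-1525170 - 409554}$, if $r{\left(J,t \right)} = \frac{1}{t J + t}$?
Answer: $\frac{2174890957817}{1250505955314} \approx 1.7392$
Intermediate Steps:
$r{\left(J,t \right)} = \frac{1}{t + J t}$ ($r{\left(J,t \right)} = \frac{1}{J t + t} = \frac{1}{t + J t}$)
$\frac{r{\left(-868,1491 \right)} - 3364889}{-1525170 - 409554} = \frac{\frac{1}{1491 \left(1 - 868\right)} - 3364889}{-1525170 - 409554} = \frac{\frac{1}{1491 \left(-867\right)} - 3364889}{-1934724} = \left(\frac{1}{1491} \left(- \frac{1}{867}\right) - 3364889\right) \left(- \frac{1}{1934724}\right) = \left(- \frac{1}{1292697} - 3364889\right) \left(- \frac{1}{1934724}\right) = \left(- \frac{4349781915634}{1292697}\right) \left(- \frac{1}{1934724}\right) = \frac{2174890957817}{1250505955314}$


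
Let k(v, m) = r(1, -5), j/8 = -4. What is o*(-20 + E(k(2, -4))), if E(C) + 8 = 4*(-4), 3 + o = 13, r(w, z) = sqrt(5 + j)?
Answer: -440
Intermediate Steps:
j = -32 (j = 8*(-4) = -32)
r(w, z) = 3*I*sqrt(3) (r(w, z) = sqrt(5 - 32) = sqrt(-27) = 3*I*sqrt(3))
k(v, m) = 3*I*sqrt(3)
o = 10 (o = -3 + 13 = 10)
E(C) = -24 (E(C) = -8 + 4*(-4) = -8 - 16 = -24)
o*(-20 + E(k(2, -4))) = 10*(-20 - 24) = 10*(-44) = -440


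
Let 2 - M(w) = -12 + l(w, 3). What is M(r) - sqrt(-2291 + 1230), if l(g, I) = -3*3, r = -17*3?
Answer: 23 - I*sqrt(1061) ≈ 23.0 - 32.573*I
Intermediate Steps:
r = -51
l(g, I) = -9
M(w) = 23 (M(w) = 2 - (-12 - 9) = 2 - 1*(-21) = 2 + 21 = 23)
M(r) - sqrt(-2291 + 1230) = 23 - sqrt(-2291 + 1230) = 23 - sqrt(-1061) = 23 - I*sqrt(1061)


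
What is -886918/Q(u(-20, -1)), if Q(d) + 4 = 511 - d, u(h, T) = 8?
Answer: -886918/499 ≈ -1777.4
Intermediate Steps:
Q(d) = 507 - d (Q(d) = -4 + (511 - d) = 507 - d)
-886918/Q(u(-20, -1)) = -886918/(507 - 1*8) = -886918/(507 - 8) = -886918/499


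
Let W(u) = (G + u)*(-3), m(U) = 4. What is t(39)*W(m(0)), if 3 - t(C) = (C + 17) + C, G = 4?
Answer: 2208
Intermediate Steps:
W(u) = -12 - 3*u (W(u) = (4 + u)*(-3) = -12 - 3*u)
t(C) = -14 - 2*C (t(C) = 3 - ((C + 17) + C) = 3 - ((17 + C) + C) = 3 - (17 + 2*C) = 3 + (-17 - 2*C) = -14 - 2*C)
t(39)*W(m(0)) = (-14 - 2*39)*(-12 - 3*4) = (-14 - 78)*(-12 - 12) = -92*(-24) = 2208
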